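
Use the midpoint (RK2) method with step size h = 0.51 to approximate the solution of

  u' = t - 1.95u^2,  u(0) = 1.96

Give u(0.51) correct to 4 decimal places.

Midpoint: k1 = f(t_n, u_n); k2 = f(t_n + h/2, u_n + (h/2)·k1); u_{n+1} = u_n + h·k2.
t=0.000000, u=1.960000:
  k1 = f(0.000000, 1.960000) = -7.491120
  k2 = f(0.255000, 0.049764) = 0.250171
  u ← 1.960000 + 0.51·0.250171 = 2.087587
u(0.51) ≈ 2.0876

2.0876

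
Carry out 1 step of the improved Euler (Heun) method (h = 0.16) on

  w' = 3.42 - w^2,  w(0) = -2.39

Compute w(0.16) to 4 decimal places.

Heun: k1 = f(x_n, w_n); k2 = f(x_n + h, w_n + h·k1); w_{n+1} = w_n + (h/2)·(k1 + k2).
x=0.000000, w=-2.390000:
  k1 = f(0.000000, -2.390000) = -2.292100
  k2 = f(0.160000, -2.756736) = -4.179593
  w ← -2.390000 + (0.16/2)·(-2.292100 + (-4.179593)) = -2.907735
w(0.16) ≈ -2.9077

-2.9077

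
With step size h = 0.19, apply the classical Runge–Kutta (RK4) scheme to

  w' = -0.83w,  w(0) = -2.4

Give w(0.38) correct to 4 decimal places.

RK4: k1 = f(x_n, w_n); k2 = f(x_n + h/2, w_n + (h/2)·k1); k3 = f(x_n + h/2, w_n + (h/2)·k2); k4 = f(x_n + h, w_n + h·k3); w_{n+1} = w_n + (h/6)·(k1 + 2k2 + 2k3 + k4).
x=0.000000, w=-2.400000:
  k1 = f(0.000000, -2.400000) = 1.992000
  k2 = f(0.095000, -2.210760) = 1.834931
  k3 = f(0.095000, -2.225682) = 1.847316
  k4 = f(0.190000, -2.049010) = 1.700678
  w ← -2.400000 + (0.19/6)·(k1 + 2k2 + 2k3 + k4) = -2.049856
x=0.190000, w=-2.049856:
  k1 = f(0.190000, -2.049856) = 1.701381
  k2 = f(0.285000, -1.888225) = 1.567227
  k3 = f(0.285000, -1.900970) = 1.577805
  k4 = f(0.380000, -1.750073) = 1.452561
  w ← -2.049856 + (0.19/6)·(k1 + 2k2 + 2k3 + k4) = -1.750796
w(0.38) ≈ -1.7508

-1.7508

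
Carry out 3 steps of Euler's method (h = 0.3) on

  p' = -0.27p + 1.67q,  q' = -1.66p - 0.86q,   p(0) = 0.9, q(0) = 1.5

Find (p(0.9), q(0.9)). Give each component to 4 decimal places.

1.4926, -1.1056

Euler on (p,q): p_{n+1} = p_n + h·p', q_{n+1} = q_n + h·q'.
0.000000: (0.900000, 1.500000); f=(2.262000, -2.784000) → (1.578600, 0.664800)
0.300000: (1.578600, 0.664800); f=(0.683994, -3.192204) → (1.783798, -0.292861)
0.600000: (1.783798, -0.292861); f=(-0.970704, -2.709244) → (1.492587, -1.105635)
(p(0.9), q(0.9)) ≈ (1.4926, -1.1056)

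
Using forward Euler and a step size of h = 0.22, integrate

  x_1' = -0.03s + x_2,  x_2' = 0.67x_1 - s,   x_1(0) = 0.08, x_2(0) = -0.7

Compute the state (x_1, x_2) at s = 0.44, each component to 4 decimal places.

Euler on (x_1,x_2): x_1_{n+1} = x_1_n + h·x_1', x_2_{n+1} = x_2_n + h·x_2'.
0.000000: (0.080000, -0.700000); f=(-0.700000, 0.053600) → (-0.074000, -0.688208)
0.220000: (-0.074000, -0.688208); f=(-0.694808, -0.269580) → (-0.226858, -0.747516)
(x_1(0.44), x_2(0.44)) ≈ (-0.2269, -0.7475)

-0.2269, -0.7475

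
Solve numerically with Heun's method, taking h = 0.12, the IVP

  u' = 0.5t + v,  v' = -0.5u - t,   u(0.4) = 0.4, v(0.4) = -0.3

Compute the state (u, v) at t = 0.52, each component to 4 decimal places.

0.3873, -0.3788

Heun on (u,v): k1 = f(t_n, state_n); k2 = f(t_n + h, state_n + h·k1); state_{n+1} = state_n + (h/2)·(k1 + k2).
0.400000: (0.400000, -0.300000)
  k1 = (-0.100000, -0.600000)
  predictor → (0.388000, -0.372000)
  k2 = (-0.112000, -0.714000)
  → (0.387280, -0.378840)
(u(0.52), v(0.52)) ≈ (0.3873, -0.3788)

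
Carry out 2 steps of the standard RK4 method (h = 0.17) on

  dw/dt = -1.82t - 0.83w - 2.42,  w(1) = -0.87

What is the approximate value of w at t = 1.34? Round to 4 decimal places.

-2.0081

RK4: k1 = f(t_n, w_n); k2 = f(t_n + h/2, w_n + (h/2)·k1); k3 = f(t_n + h/2, w_n + (h/2)·k2); k4 = f(t_n + h, w_n + h·k3); w_{n+1} = w_n + (h/6)·(k1 + 2k2 + 2k3 + k4).
t=1.000000, w=-0.870000:
  k1 = f(1.000000, -0.870000) = -3.517900
  k2 = f(1.085000, -1.169021) = -3.424412
  k3 = f(1.085000, -1.161075) = -3.431008
  k4 = f(1.170000, -1.453271) = -3.343185
  w ← -0.870000 + (0.17/6)·(k1 + 2k2 + 2k3 + k4) = -1.452871
t=1.170000, w=-1.452871:
  k1 = f(1.170000, -1.452871) = -3.343517
  k2 = f(1.255000, -1.737070) = -3.262332
  k3 = f(1.255000, -1.730169) = -3.268059
  k4 = f(1.340000, -2.008441) = -3.191794
  w ← -1.452871 + (0.17/6)·(k1 + 2k2 + 2k3 + k4) = -2.008094
w(1.34) ≈ -2.0081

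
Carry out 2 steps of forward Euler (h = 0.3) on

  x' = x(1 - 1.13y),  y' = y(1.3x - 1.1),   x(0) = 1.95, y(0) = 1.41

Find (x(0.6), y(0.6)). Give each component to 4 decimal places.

Euler on (x,y): x_{n+1} = x_n + h·x', y_{n+1} = y_n + h·y'.
0.000000: (1.950000, 1.410000); f=(-1.156935, 2.023350) → (1.602920, 2.017005)
0.300000: (1.602920, 2.017005); f=(-2.050480, 1.984320) → (0.987776, 2.612301)
(x(0.6), y(0.6)) ≈ (0.9878, 2.6123)

0.9878, 2.6123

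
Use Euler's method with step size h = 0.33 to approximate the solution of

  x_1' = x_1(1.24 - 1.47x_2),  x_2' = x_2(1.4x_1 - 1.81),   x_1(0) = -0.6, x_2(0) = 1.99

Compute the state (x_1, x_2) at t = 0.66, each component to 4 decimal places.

-0.3430, 0.0698

Euler on (x_1,x_2): x_1_{n+1} = x_1_n + h·x_1', x_2_{n+1} = x_2_n + h·x_2'.
0.000000: (-0.600000, 1.990000); f=(1.011180, -5.273500) → (-0.266311, 0.249745)
0.330000: (-0.266311, 0.249745); f=(-0.232456, -0.545152) → (-0.343021, 0.069845)
(x_1(0.66), x_2(0.66)) ≈ (-0.3430, 0.0698)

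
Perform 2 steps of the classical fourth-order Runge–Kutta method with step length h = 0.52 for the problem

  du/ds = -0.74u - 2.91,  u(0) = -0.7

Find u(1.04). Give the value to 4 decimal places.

RK4: k1 = f(s_n, u_n); k2 = f(s_n + h/2, u_n + (h/2)·k1); k3 = f(s_n + h/2, u_n + (h/2)·k2); k4 = f(s_n + h, u_n + h·k3); u_{n+1} = u_n + (h/6)·(k1 + 2k2 + 2k3 + k4).
s=0.000000, u=-0.700000:
  k1 = f(0.000000, -0.700000) = -2.392000
  k2 = f(0.260000, -1.321920) = -1.931779
  k3 = f(0.260000, -1.202263) = -2.020326
  k4 = f(0.520000, -1.750569) = -1.614579
  u ← -0.700000 + (0.52/6)·(k1 + 2k2 + 2k3 + k4) = -1.732268
s=0.520000, u=-1.732268:
  k1 = f(0.520000, -1.732268) = -1.628121
  k2 = f(0.780000, -2.155580) = -1.314871
  k3 = f(0.780000, -2.074135) = -1.375140
  k4 = f(1.040000, -2.447341) = -1.098967
  u ← -1.732268 + (0.52/6)·(k1 + 2k2 + 2k3 + k4) = -2.434885
u(1.04) ≈ -2.4349

-2.4349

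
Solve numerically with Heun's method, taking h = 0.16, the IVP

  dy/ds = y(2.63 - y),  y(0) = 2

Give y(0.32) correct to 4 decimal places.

Heun: k1 = f(s_n, y_n); k2 = f(s_n + h, y_n + h·k1); y_{n+1} = y_n + (h/2)·(k1 + k2).
s=0.000000, y=2.000000:
  k1 = f(0.000000, 2.000000) = 1.260000
  k2 = f(0.160000, 2.201600) = 0.943165
  y ← 2.000000 + (0.16/2)·(1.260000 + 0.943165) = 2.176253
s=0.160000, y=2.176253:
  k1 = f(0.160000, 2.176253) = 0.987468
  k2 = f(0.320000, 2.334248) = 0.690358
  y ← 2.176253 + (0.16/2)·(0.987468 + 0.690358) = 2.310479
y(0.32) ≈ 2.3105

2.3105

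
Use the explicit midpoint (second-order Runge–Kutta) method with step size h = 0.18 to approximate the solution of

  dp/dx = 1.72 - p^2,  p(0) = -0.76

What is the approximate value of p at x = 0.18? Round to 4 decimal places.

-0.5281

Midpoint: k1 = f(x_n, p_n); k2 = f(x_n + h/2, p_n + (h/2)·k1); p_{n+1} = p_n + h·k2.
x=0.000000, p=-0.760000:
  k1 = f(0.000000, -0.760000) = 1.142400
  k2 = f(0.090000, -0.657184) = 1.288109
  p ← -0.760000 + 0.18·1.288109 = -0.528140
p(0.18) ≈ -0.5281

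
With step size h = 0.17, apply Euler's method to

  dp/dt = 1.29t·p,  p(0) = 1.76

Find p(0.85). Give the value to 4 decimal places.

Euler: p_{n+1} = p_n + h·f(t_n, p_n).
t=0.000000, p=1.760000: f=0.000000 → p ← 1.760000 + 0.17·0.000000 = 1.760000
t=0.170000, p=1.760000: f=0.385968 → p ← 1.760000 + 0.17·0.385968 = 1.825615
t=0.340000, p=1.825615: f=0.800715 → p ← 1.825615 + 0.17·0.800715 = 1.961736
t=0.510000, p=1.961736: f=1.290626 → p ← 1.961736 + 0.17·1.290626 = 2.181142
t=0.680000, p=2.181142: f=1.913298 → p ← 2.181142 + 0.17·1.913298 = 2.506403
p(0.85) ≈ 2.5064

2.5064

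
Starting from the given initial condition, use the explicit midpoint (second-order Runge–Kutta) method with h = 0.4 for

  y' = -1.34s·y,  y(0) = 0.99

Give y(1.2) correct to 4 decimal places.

Midpoint: k1 = f(s_n, y_n); k2 = f(s_n + h/2, y_n + (h/2)·k1); y_{n+1} = y_n + h·k2.
s=0.000000, y=0.990000:
  k1 = f(0.000000, 0.990000) = 0.000000
  k2 = f(0.200000, 0.990000) = -0.265320
  y ← 0.990000 + 0.4·(-0.265320) = 0.883872
s=0.400000, y=0.883872:
  k1 = f(0.400000, 0.883872) = -0.473755
  k2 = f(0.600000, 0.789121) = -0.634453
  y ← 0.883872 + 0.4·(-0.634453) = 0.630091
s=0.800000, y=0.630091:
  k1 = f(0.800000, 0.630091) = -0.675457
  k2 = f(1.000000, 0.494999) = -0.663299
  y ← 0.630091 + 0.4·(-0.663299) = 0.364771
y(1.2) ≈ 0.3648

0.3648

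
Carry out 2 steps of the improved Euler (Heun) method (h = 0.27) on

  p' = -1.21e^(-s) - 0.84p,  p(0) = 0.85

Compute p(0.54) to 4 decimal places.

0.1504

Heun: k1 = f(s_n, p_n); k2 = f(s_n + h, p_n + h·k1); p_{n+1} = p_n + (h/2)·(k1 + k2).
s=0.000000, p=0.850000:
  k1 = f(0.000000, 0.850000) = -1.924000
  k2 = f(0.270000, 0.330520) = -1.201326
  p ← 0.850000 + (0.27/2)·(-1.924000 + (-1.201326)) = 0.428081
s=0.270000, p=0.428081:
  k1 = f(0.270000, 0.428081) = -1.283277
  k2 = f(0.540000, 0.081596) = -0.773666
  p ← 0.428081 + (0.27/2)·(-1.283277 + (-0.773666)) = 0.150394
p(0.54) ≈ 0.1504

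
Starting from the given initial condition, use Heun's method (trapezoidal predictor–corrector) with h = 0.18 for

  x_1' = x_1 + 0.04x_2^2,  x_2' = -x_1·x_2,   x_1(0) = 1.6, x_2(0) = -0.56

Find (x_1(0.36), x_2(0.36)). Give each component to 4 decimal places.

Heun on (x_1,x_2): k1 = f(s_n, state_n); k2 = f(s_n + h, state_n + h·k1); state_{n+1} = state_n + (h/2)·(k1 + k2).
0.000000: (1.600000, -0.560000)
  k1 = (1.612544, 0.896000)
  predictor → (1.890258, -0.398720)
  k2 = (1.896617, 0.753684)
  → (1.915824, -0.411528)
0.180000: (1.915824, -0.411528)
  k1 = (1.922599, 0.788416)
  predictor → (2.261892, -0.269614)
  k2 = (2.264800, 0.609837)
  → (2.292690, -0.285686)
(x_1(0.36), x_2(0.36)) ≈ (2.2927, -0.2857)

2.2927, -0.2857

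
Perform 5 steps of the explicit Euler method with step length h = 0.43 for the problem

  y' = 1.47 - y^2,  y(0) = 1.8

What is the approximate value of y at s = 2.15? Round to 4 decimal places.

Euler: y_{n+1} = y_n + h·f(s_n, y_n).
s=0.000000, y=1.800000: f=-1.770000 → y ← 1.800000 + 0.43·(-1.770000) = 1.038900
s=0.430000, y=1.038900: f=0.390687 → y ← 1.038900 + 0.43·0.390687 = 1.206895
s=0.860000, y=1.206895: f=0.013404 → y ← 1.206895 + 0.43·0.013404 = 1.212659
s=1.290000, y=1.212659: f=-0.000542 → y ← 1.212659 + 0.43·(-0.000542) = 1.212426
s=1.720000, y=1.212426: f=0.000023 → y ← 1.212426 + 0.43·0.000023 = 1.212436
y(2.15) ≈ 1.2124

1.2124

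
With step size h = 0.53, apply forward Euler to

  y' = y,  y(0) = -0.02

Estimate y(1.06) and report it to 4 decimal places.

Euler: y_{n+1} = y_n + h·f(t_n, y_n).
t=0.000000, y=-0.020000: f=-0.020000 → y ← -0.020000 + 0.53·(-0.020000) = -0.030600
t=0.530000, y=-0.030600: f=-0.030600 → y ← -0.030600 + 0.53·(-0.030600) = -0.046818
y(1.06) ≈ -0.0468

-0.0468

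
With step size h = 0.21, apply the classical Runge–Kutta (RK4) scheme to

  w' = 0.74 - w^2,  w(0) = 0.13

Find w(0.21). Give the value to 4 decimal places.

0.2763

RK4: k1 = f(s_n, w_n); k2 = f(s_n + h/2, w_n + (h/2)·k1); k3 = f(s_n + h/2, w_n + (h/2)·k2); k4 = f(s_n + h, w_n + h·k3); w_{n+1} = w_n + (h/6)·(k1 + 2k2 + 2k3 + k4).
s=0.000000, w=0.130000:
  k1 = f(0.000000, 0.130000) = 0.723100
  k2 = f(0.105000, 0.205925) = 0.697595
  k3 = f(0.105000, 0.203247) = 0.698690
  k4 = f(0.210000, 0.276725) = 0.663423
  w ← 0.130000 + (0.21/6)·(k1 + 2k2 + 2k3 + k4) = 0.276268
w(0.21) ≈ 0.2763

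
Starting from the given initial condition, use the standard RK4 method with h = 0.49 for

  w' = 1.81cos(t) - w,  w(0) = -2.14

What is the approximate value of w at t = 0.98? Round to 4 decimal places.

RK4: k1 = f(t_n, w_n); k2 = f(t_n + h/2, w_n + (h/2)·k1); k3 = f(t_n + h/2, w_n + (h/2)·k2); k4 = f(t_n + h, w_n + h·k3); w_{n+1} = w_n + (h/6)·(k1 + 2k2 + 2k3 + k4).
t=0.000000, w=-2.140000:
  k1 = f(0.000000, -2.140000) = 3.950000
  k2 = f(0.245000, -1.172250) = 2.928199
  k3 = f(0.245000, -1.422591) = 3.178540
  k4 = f(0.490000, -0.582515) = 2.179538
  w ← -2.140000 + (0.49/6)·(k1 + 2k2 + 2k3 + k4) = -0.641987
t=0.490000, w=-0.641987:
  k1 = f(0.490000, -0.641987) = 2.239010
  k2 = f(0.735000, -0.093430) = 1.436143
  k3 = f(0.735000, -0.290132) = 1.632846
  k4 = f(0.980000, 0.158107) = 0.850104
  w ← -0.641987 + (0.49/6)·(k1 + 2k2 + 2k3 + k4) = 0.111559
w(0.98) ≈ 0.1116

0.1116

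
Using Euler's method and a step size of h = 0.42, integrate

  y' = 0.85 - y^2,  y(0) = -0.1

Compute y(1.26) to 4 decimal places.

Euler: y_{n+1} = y_n + h·f(s_n, y_n).
s=0.000000, y=-0.100000: f=0.840000 → y ← -0.100000 + 0.42·0.840000 = 0.252800
s=0.420000, y=0.252800: f=0.786092 → y ← 0.252800 + 0.42·0.786092 = 0.582959
s=0.840000, y=0.582959: f=0.510159 → y ← 0.582959 + 0.42·0.510159 = 0.797226
y(1.26) ≈ 0.7972

0.7972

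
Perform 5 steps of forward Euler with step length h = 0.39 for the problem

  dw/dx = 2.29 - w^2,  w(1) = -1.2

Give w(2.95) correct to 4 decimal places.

Euler: w_{n+1} = w_n + h·f(x_n, w_n).
x=1.000000, w=-1.200000: f=0.850000 → w ← -1.200000 + 0.39·0.850000 = -0.868500
x=1.390000, w=-0.868500: f=1.535708 → w ← -0.868500 + 0.39·1.535708 = -0.269574
x=1.780000, w=-0.269574: f=2.217330 → w ← -0.269574 + 0.39·2.217330 = 0.595185
x=2.170000, w=0.595185: f=1.935755 → w ← 0.595185 + 0.39·1.935755 = 1.350129
x=2.560000, w=1.350129: f=0.467151 → w ← 1.350129 + 0.39·0.467151 = 1.532318
w(2.95) ≈ 1.5323

1.5323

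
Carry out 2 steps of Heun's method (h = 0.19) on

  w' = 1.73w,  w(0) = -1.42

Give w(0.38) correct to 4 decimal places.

Heun: k1 = f(x_n, w_n); k2 = f(x_n + h, w_n + h·k1); w_{n+1} = w_n + (h/2)·(k1 + k2).
x=0.000000, w=-1.420000:
  k1 = f(0.000000, -1.420000) = -2.456600
  k2 = f(0.190000, -1.886754) = -3.264084
  w ← -1.420000 + (0.19/2)·(-2.456600 + (-3.264084)) = -1.963465
x=0.190000, w=-1.963465:
  k1 = f(0.190000, -1.963465) = -3.396794
  k2 = f(0.380000, -2.608856) = -4.513321
  w ← -1.963465 + (0.19/2)·(-3.396794 + (-4.513321)) = -2.714926
w(0.38) ≈ -2.7149

-2.7149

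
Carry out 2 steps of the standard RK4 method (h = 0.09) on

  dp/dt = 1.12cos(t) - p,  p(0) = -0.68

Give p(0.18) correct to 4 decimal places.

RK4: k1 = f(t_n, p_n); k2 = f(t_n + h/2, p_n + (h/2)·k1); k3 = f(t_n + h/2, p_n + (h/2)·k2); k4 = f(t_n + h, p_n + h·k3); p_{n+1} = p_n + (h/6)·(k1 + 2k2 + 2k3 + k4).
t=0.000000, p=-0.680000:
  k1 = f(0.000000, -0.680000) = 1.800000
  k2 = f(0.045000, -0.599000) = 1.717866
  k3 = f(0.045000, -0.602696) = 1.721562
  k4 = f(0.090000, -0.525059) = 1.640526
  p ← -0.680000 + (0.09/6)·(k1 + 2k2 + 2k3 + k4) = -0.525209
t=0.090000, p=-0.525209:
  k1 = f(0.090000, -0.525209) = 1.640676
  k2 = f(0.135000, -0.451379) = 1.561188
  k3 = f(0.135000, -0.454956) = 1.564765
  k4 = f(0.180000, -0.384380) = 1.486285
  p ← -0.525209 + (0.09/6)·(k1 + 2k2 + 2k3 + k4) = -0.384526
p(0.18) ≈ -0.3845

-0.3845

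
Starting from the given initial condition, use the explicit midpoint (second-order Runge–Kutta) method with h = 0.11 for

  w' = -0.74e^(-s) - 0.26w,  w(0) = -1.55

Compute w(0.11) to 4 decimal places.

Midpoint: k1 = f(s_n, w_n); k2 = f(s_n + h/2, w_n + (h/2)·k1); w_{n+1} = w_n + h·k2.
s=0.000000, w=-1.550000:
  k1 = f(0.000000, -1.550000) = -0.337000
  k2 = f(0.055000, -1.568535) = -0.292580
  w ← -1.550000 + 0.11·(-0.292580) = -1.582184
w(0.11) ≈ -1.5822

-1.5822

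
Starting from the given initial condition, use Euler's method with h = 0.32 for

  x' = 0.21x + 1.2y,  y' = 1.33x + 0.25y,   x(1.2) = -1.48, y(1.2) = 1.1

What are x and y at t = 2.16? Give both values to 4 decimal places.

Euler on (x,y): x_{n+1} = x_n + h·x', y_{n+1} = y_n + h·y'.
1.200000: (-1.480000, 1.100000); f=(1.009200, -1.693400) → (-1.157056, 0.558112)
1.520000: (-1.157056, 0.558112); f=(0.426753, -1.399356) → (-1.020495, 0.110318)
1.840000: (-1.020495, 0.110318); f=(-0.081922, -1.329679) → (-1.046710, -0.315179)
(x(2.16), y(2.16)) ≈ (-1.0467, -0.3152)

-1.0467, -0.3152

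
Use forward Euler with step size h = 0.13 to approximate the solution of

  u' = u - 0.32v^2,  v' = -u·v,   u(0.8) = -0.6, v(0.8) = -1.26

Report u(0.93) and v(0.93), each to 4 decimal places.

Euler on (u,v): u_{n+1} = u_n + h·u', v_{n+1} = v_n + h·v'.
0.800000: (-0.600000, -1.260000); f=(-1.108032, -0.756000) → (-0.744044, -1.358280)
(u(0.93), v(0.93)) ≈ (-0.7440, -1.3583)

-0.7440, -1.3583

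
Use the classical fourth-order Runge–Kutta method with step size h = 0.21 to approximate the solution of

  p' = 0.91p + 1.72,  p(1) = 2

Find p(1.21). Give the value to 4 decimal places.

2.8192

RK4: k1 = f(t_n, p_n); k2 = f(t_n + h/2, p_n + (h/2)·k1); k3 = f(t_n + h/2, p_n + (h/2)·k2); k4 = f(t_n + h, p_n + h·k3); p_{n+1} = p_n + (h/6)·(k1 + 2k2 + 2k3 + k4).
t=1.000000, p=2.000000:
  k1 = f(1.000000, 2.000000) = 3.540000
  k2 = f(1.105000, 2.371700) = 3.878247
  k3 = f(1.105000, 2.407216) = 3.910567
  k4 = f(1.210000, 2.821219) = 4.287309
  p ← 2.000000 + (0.21/6)·(k1 + 2k2 + 2k3 + k4) = 2.819173
p(1.21) ≈ 2.8192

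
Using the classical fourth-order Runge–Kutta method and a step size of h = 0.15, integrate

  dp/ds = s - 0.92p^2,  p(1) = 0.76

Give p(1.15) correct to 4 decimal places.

RK4: k1 = f(s_n, p_n); k2 = f(s_n + h/2, p_n + (h/2)·k1); k3 = f(s_n + h/2, p_n + (h/2)·k2); k4 = f(s_n + h, p_n + h·k3); p_{n+1} = p_n + (h/6)·(k1 + 2k2 + 2k3 + k4).
s=1.000000, p=0.760000:
  k1 = f(1.000000, 0.760000) = 0.468608
  k2 = f(1.075000, 0.795146) = 0.493324
  k3 = f(1.075000, 0.796999) = 0.490609
  k4 = f(1.150000, 0.833591) = 0.510715
  p ← 0.760000 + (0.15/6)·(k1 + 2k2 + 2k3 + k4) = 0.833680
p(1.15) ≈ 0.8337

0.8337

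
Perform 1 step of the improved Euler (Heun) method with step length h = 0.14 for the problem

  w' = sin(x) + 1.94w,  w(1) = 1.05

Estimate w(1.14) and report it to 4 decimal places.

1.5124

Heun: k1 = f(x_n, w_n); k2 = f(x_n + h, w_n + h·k1); w_{n+1} = w_n + (h/2)·(k1 + k2).
x=1.000000, w=1.050000:
  k1 = f(1.000000, 1.050000) = 2.878471
  k2 = f(1.140000, 1.452986) = 3.727426
  w ← 1.050000 + (0.14/2)·(2.878471 + 3.727426) = 1.512413
w(1.14) ≈ 1.5124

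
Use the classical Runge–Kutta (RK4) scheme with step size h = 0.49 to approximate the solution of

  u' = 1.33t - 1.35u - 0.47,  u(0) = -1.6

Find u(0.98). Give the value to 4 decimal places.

-0.2520

RK4: k1 = f(t_n, u_n); k2 = f(t_n + h/2, u_n + (h/2)·k1); k3 = f(t_n + h/2, u_n + (h/2)·k2); k4 = f(t_n + h, u_n + h·k3); u_{n+1} = u_n + (h/6)·(k1 + 2k2 + 2k3 + k4).
t=0.000000, u=-1.600000:
  k1 = f(0.000000, -1.600000) = 1.690000
  k2 = f(0.245000, -1.185950) = 1.456883
  k3 = f(0.245000, -1.243064) = 1.533986
  k4 = f(0.490000, -0.848347) = 1.326968
  u ← -1.600000 + (0.49/6)·(k1 + 2k2 + 2k3 + k4) = -0.865106
t=0.490000, u=-0.865106:
  k1 = f(0.490000, -0.865106) = 1.349593
  k2 = f(0.735000, -0.534456) = 1.229065
  k3 = f(0.735000, -0.563985) = 1.268930
  k4 = f(0.980000, -0.243330) = 1.161896
  u ← -0.865106 + (0.49/6)·(k1 + 2k2 + 2k3 + k4) = -0.251995
u(0.98) ≈ -0.2520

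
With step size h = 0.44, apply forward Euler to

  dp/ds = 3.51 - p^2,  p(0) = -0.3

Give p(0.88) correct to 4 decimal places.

Euler: p_{n+1} = p_n + h·f(s_n, p_n).
s=0.000000, p=-0.300000: f=3.420000 → p ← -0.300000 + 0.44·3.420000 = 1.204800
s=0.440000, p=1.204800: f=2.058457 → p ← 1.204800 + 0.44·2.058457 = 2.110521
p(0.88) ≈ 2.1105

2.1105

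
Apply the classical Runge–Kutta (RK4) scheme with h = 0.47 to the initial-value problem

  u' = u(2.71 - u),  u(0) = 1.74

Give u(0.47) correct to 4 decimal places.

2.3407

RK4: k1 = f(t_n, u_n); k2 = f(t_n + h/2, u_n + (h/2)·k1); k3 = f(t_n + h/2, u_n + (h/2)·k2); k4 = f(t_n + h, u_n + h·k3); u_{n+1} = u_n + (h/6)·(k1 + 2k2 + 2k3 + k4).
t=0.000000, u=1.740000:
  k1 = f(0.000000, 1.740000) = 1.687800
  k2 = f(0.235000, 2.136633) = 1.225075
  k3 = f(0.235000, 2.027893) = 1.383241
  k4 = f(0.470000, 2.390123) = 0.764545
  u ← 1.740000 + (0.47/6)·(k1 + 2k2 + 2k3 + k4) = 2.340736
u(0.47) ≈ 2.3407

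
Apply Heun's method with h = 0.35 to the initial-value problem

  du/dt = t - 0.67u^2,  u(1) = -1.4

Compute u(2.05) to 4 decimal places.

Heun: k1 = f(t_n, u_n); k2 = f(t_n + h, u_n + h·k1); u_{n+1} = u_n + (h/2)·(k1 + k2).
t=1.000000, u=-1.400000:
  k1 = f(1.000000, -1.400000) = -0.313200
  k2 = f(1.350000, -1.509620) = -0.176898
  u ← -1.400000 + (0.35/2)·(-0.313200 + (-0.176898)) = -1.485767
t=1.350000, u=-1.485767:
  k1 = f(1.350000, -1.485767) = -0.129028
  k2 = f(1.700000, -1.530927) = 0.129696
  u ← -1.485767 + (0.35/2)·(-0.129028 + 0.129696) = -1.485650
t=1.700000, u=-1.485650:
  k1 = f(1.700000, -1.485650) = 0.221205
  k2 = f(2.050000, -1.408228) = 0.721318
  u ← -1.485650 + (0.35/2)·(0.221205 + 0.721318) = -1.320709
u(2.05) ≈ -1.3207

-1.3207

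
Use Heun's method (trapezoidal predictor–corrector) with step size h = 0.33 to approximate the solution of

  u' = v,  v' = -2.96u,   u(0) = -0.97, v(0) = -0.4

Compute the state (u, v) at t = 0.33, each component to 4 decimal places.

-0.9457, 0.6120

Heun on (u,v): k1 = f(t_n, state_n); k2 = f(t_n + h, state_n + h·k1); state_{n+1} = state_n + (h/2)·(k1 + k2).
0.000000: (-0.970000, -0.400000)
  k1 = (-0.400000, 2.871200)
  predictor → (-1.102000, 0.547496)
  k2 = (0.547496, 3.261920)
  → (-0.945663, 0.611965)
(u(0.33), v(0.33)) ≈ (-0.9457, 0.6120)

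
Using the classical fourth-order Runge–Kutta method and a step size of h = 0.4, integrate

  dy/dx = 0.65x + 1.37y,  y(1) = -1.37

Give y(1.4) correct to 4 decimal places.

RK4: k1 = f(x_n, y_n); k2 = f(x_n + h/2, y_n + (h/2)·k1); k3 = f(x_n + h/2, y_n + (h/2)·k2); k4 = f(x_n + h, y_n + h·k3); y_{n+1} = y_n + (h/6)·(k1 + 2k2 + 2k3 + k4).
x=1.000000, y=-1.370000:
  k1 = f(1.000000, -1.370000) = -1.226900
  k2 = f(1.200000, -1.615380) = -1.433071
  k3 = f(1.200000, -1.656614) = -1.489561
  k4 = f(1.400000, -1.965825) = -1.783180
  y ← -1.370000 + (0.4/6)·(k1 + 2k2 + 2k3 + k4) = -1.960356
y(1.4) ≈ -1.9604

-1.9604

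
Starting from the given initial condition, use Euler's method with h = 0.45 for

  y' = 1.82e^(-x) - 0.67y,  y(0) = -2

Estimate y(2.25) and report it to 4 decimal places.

Euler: y_{n+1} = y_n + h·f(x_n, y_n).
x=0.000000, y=-2.000000: f=3.160000 → y ← -2.000000 + 0.45·3.160000 = -0.578000
x=0.450000, y=-0.578000: f=1.547743 → y ← -0.578000 + 0.45·1.547743 = 0.118484
x=0.900000, y=0.118484: f=0.660572 → y ← 0.118484 + 0.45·0.660572 = 0.415742
x=1.350000, y=0.415742: f=0.193270 → y ← 0.415742 + 0.45·0.193270 = 0.502714
x=1.800000, y=0.502714: f=-0.035974 → y ← 0.502714 + 0.45·(-0.035974) = 0.486525
y(2.25) ≈ 0.4865

0.4865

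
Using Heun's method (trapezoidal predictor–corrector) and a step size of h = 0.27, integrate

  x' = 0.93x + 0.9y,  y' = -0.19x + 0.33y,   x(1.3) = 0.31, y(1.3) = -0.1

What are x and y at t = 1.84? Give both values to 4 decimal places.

0.4326, -0.1604

Heun on (x,y): k1 = f(t_n, state_n); k2 = f(t_n + h, state_n + h·k1); state_{n+1} = state_n + (h/2)·(k1 + k2).
1.300000: (0.310000, -0.100000)
  k1 = (0.198300, -0.091900)
  predictor → (0.363541, -0.124813)
  k2 = (0.225761, -0.110261)
  → (0.367248, -0.127292)
1.570000: (0.367248, -0.127292)
  k1 = (0.226978, -0.111783)
  predictor → (0.428532, -0.157473)
  k2 = (0.256809, -0.133387)
  → (0.432560, -0.160390)
(x(1.84), y(1.84)) ≈ (0.4326, -0.1604)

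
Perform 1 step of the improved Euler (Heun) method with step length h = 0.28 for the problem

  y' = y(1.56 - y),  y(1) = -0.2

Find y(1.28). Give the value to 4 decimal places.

Heun: k1 = f(t_n, y_n); k2 = f(t_n + h, y_n + h·k1); y_{n+1} = y_n + (h/2)·(k1 + k2).
t=1.000000, y=-0.200000:
  k1 = f(1.000000, -0.200000) = -0.352000
  k2 = f(1.280000, -0.298560) = -0.554892
  y ← -0.200000 + (0.28/2)·(-0.352000 + (-0.554892)) = -0.326965
y(1.28) ≈ -0.3270

-0.3270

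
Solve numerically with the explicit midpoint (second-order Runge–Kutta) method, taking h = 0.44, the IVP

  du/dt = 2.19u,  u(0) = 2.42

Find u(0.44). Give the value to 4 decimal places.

Midpoint: k1 = f(t_n, u_n); k2 = f(t_n + h/2, u_n + (h/2)·k1); u_{n+1} = u_n + h·k2.
t=0.000000, u=2.420000:
  k1 = f(0.000000, 2.420000) = 5.299800
  k2 = f(0.220000, 3.585956) = 7.853244
  u ← 2.420000 + 0.44·7.853244 = 5.875427
u(0.44) ≈ 5.8754

5.8754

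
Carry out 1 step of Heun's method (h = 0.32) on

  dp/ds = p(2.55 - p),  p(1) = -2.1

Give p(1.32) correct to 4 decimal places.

Heun: k1 = f(s_n, p_n); k2 = f(s_n + h, p_n + h·k1); p_{n+1} = p_n + (h/2)·(k1 + k2).
s=1.000000, p=-2.100000:
  k1 = f(1.000000, -2.100000) = -9.765000
  k2 = f(1.320000, -5.224800) = -40.621775
  p ← -2.100000 + (0.32/2)·(-9.765000 + (-40.621775)) = -10.161884
p(1.32) ≈ -10.1619

-10.1619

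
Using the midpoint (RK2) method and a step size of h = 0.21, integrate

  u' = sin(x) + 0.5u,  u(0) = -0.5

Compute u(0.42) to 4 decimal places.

-0.5248

Midpoint: k1 = f(x_n, u_n); k2 = f(x_n + h/2, u_n + (h/2)·k1); u_{n+1} = u_n + h·k2.
x=0.000000, u=-0.500000:
  k1 = f(0.000000, -0.500000) = -0.250000
  k2 = f(0.105000, -0.526250) = -0.158318
  u ← -0.500000 + 0.21·(-0.158318) = -0.533247
x=0.210000, u=-0.533247:
  k1 = f(0.210000, -0.533247) = -0.058163
  k2 = f(0.315000, -0.539354) = 0.040140
  u ← -0.533247 + 0.21·0.040140 = -0.524817
u(0.42) ≈ -0.5248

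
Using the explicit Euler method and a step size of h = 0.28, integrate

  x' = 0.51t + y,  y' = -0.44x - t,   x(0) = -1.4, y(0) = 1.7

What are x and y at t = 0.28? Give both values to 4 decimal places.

Euler on (x,y): x_{n+1} = x_n + h·x', y_{n+1} = y_n + h·y'.
0.000000: (-1.400000, 1.700000); f=(1.700000, 0.616000) → (-0.924000, 1.872480)
(x(0.28), y(0.28)) ≈ (-0.9240, 1.8725)

-0.9240, 1.8725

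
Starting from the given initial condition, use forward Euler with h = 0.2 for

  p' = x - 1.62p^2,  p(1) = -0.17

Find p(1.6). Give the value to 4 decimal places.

Euler: p_{n+1} = p_n + h·f(x_n, p_n).
x=1.000000, p=-0.170000: f=0.953182 → p ← -0.170000 + 0.2·0.953182 = 0.020636
x=1.200000, p=0.020636: f=1.199310 → p ← 0.020636 + 0.2·1.199310 = 0.260498
x=1.400000, p=0.260498: f=1.290068 → p ← 0.260498 + 0.2·1.290068 = 0.518512
p(1.6) ≈ 0.5185

0.5185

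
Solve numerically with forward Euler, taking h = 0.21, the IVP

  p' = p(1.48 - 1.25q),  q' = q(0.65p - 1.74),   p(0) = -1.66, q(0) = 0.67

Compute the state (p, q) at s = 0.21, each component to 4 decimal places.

Euler on (p,q): p_{n+1} = p_n + h·p', q_{n+1} = q_n + h·q'.
0.000000: (-1.660000, 0.670000); f=(-1.066550, -1.888730) → (-1.883975, 0.273367)
(p(0.21), q(0.21)) ≈ (-1.8840, 0.2734)

-1.8840, 0.2734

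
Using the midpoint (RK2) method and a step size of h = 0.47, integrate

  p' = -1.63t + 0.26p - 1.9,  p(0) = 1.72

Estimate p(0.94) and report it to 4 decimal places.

Midpoint: k1 = f(t_n, p_n); k2 = f(t_n + h/2, p_n + (h/2)·k1); p_{n+1} = p_n + h·k2.
t=0.000000, p=1.720000:
  k1 = f(0.000000, 1.720000) = -1.452800
  k2 = f(0.235000, 1.378592) = -1.924616
  p ← 1.720000 + 0.47·(-1.924616) = 0.815430
t=0.470000, p=0.815430:
  k1 = f(0.470000, 0.815430) = -2.454088
  k2 = f(0.705000, 0.238720) = -2.987083
  p ← 0.815430 + 0.47·(-2.987083) = -0.588499
p(0.94) ≈ -0.5885

-0.5885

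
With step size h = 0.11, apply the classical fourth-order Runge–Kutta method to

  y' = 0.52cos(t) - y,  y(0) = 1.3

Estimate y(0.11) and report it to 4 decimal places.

RK4: k1 = f(t_n, y_n); k2 = f(t_n + h/2, y_n + (h/2)·k1); k3 = f(t_n + h/2, y_n + (h/2)·k2); k4 = f(t_n + h, y_n + h·k3); y_{n+1} = y_n + (h/6)·(k1 + 2k2 + 2k3 + k4).
t=0.000000, y=1.300000:
  k1 = f(0.000000, 1.300000) = -0.780000
  k2 = f(0.055000, 1.257100) = -0.737886
  k3 = f(0.055000, 1.259416) = -0.740203
  k4 = f(0.110000, 1.218578) = -0.701721
  y ← 1.300000 + (0.11/6)·(k1 + 2k2 + 2k3 + k4) = 1.218639
y(0.11) ≈ 1.2186

1.2186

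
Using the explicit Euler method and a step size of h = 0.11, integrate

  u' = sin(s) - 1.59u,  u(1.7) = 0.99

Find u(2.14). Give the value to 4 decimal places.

Euler: u_{n+1} = u_n + h·f(s_n, u_n).
s=1.700000, u=0.990000: f=-0.582435 → u ← 0.990000 + 0.11·(-0.582435) = 0.925932
s=1.810000, u=0.925932: f=-0.500705 → u ← 0.925932 + 0.11·(-0.500705) = 0.870855
s=1.920000, u=0.870855: f=-0.445013 → u ← 0.870855 + 0.11·(-0.445013) = 0.821903
s=2.030000, u=0.821903: f=-0.410420 → u ← 0.821903 + 0.11·(-0.410420) = 0.776757
u(2.14) ≈ 0.7768

0.7768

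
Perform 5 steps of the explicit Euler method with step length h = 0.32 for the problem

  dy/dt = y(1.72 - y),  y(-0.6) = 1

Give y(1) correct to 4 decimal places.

Euler: y_{n+1} = y_n + h·f(t_n, y_n).
t=-0.600000, y=1.000000: f=0.720000 → y ← 1.000000 + 0.32·0.720000 = 1.230400
t=-0.280000, y=1.230400: f=0.602404 → y ← 1.230400 + 0.32·0.602404 = 1.423169
t=0.040000, y=1.423169: f=0.422440 → y ← 1.423169 + 0.32·0.422440 = 1.558350
t=0.360000, y=1.558350: f=0.251907 → y ← 1.558350 + 0.32·0.251907 = 1.638960
t=0.680000, y=1.638960: f=0.132821 → y ← 1.638960 + 0.32·0.132821 = 1.681463
y(1) ≈ 1.6815

1.6815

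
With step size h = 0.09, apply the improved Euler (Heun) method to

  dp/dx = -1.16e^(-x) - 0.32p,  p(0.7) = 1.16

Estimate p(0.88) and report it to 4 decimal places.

1.0029

Heun: k1 = f(x_n, p_n); k2 = f(x_n + h, p_n + h·k1); p_{n+1} = p_n + (h/2)·(k1 + k2).
x=0.700000, p=1.160000:
  k1 = f(0.700000, 1.160000) = -0.947239
  k2 = f(0.790000, 1.074748) = -0.870379
  p ← 1.160000 + (0.09/2)·(-0.947239 + (-0.870379)) = 1.078207
x=0.790000, p=1.078207:
  k1 = f(0.790000, 1.078207) = -0.871486
  k2 = f(0.880000, 0.999773) = -0.801076
  p ← 1.078207 + (0.09/2)·(-0.871486 + (-0.801076)) = 1.002942
p(0.88) ≈ 1.0029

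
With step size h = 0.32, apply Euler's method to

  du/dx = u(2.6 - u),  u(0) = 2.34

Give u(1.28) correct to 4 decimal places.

Euler: u_{n+1} = u_n + h·f(x_n, u_n).
x=0.000000, u=2.340000: f=0.608400 → u ← 2.340000 + 0.32·0.608400 = 2.534688
x=0.320000, u=2.534688: f=0.165546 → u ← 2.534688 + 0.32·0.165546 = 2.587663
x=0.640000, u=2.587663: f=0.031925 → u ← 2.587663 + 0.32·0.031925 = 2.597879
x=0.960000, u=2.597879: f=0.005511 → u ← 2.597879 + 0.32·0.005511 = 2.599642
u(1.28) ≈ 2.5996

2.5996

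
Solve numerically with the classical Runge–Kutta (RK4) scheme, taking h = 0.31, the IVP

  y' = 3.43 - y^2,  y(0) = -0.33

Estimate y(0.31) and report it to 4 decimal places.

0.6933

RK4: k1 = f(x_n, y_n); k2 = f(x_n + h/2, y_n + (h/2)·k1); k3 = f(x_n + h/2, y_n + (h/2)·k2); k4 = f(x_n + h, y_n + h·k3); y_{n+1} = y_n + (h/6)·(k1 + 2k2 + 2k3 + k4).
x=0.000000, y=-0.330000:
  k1 = f(0.000000, -0.330000) = 3.321100
  k2 = f(0.155000, 0.184771) = 3.395860
  k3 = f(0.155000, 0.196358) = 3.391443
  k4 = f(0.310000, 0.721347) = 2.909658
  y ← -0.330000 + (0.31/6)·(k1 + 2k2 + 2k3 + k4) = 0.693277
y(0.31) ≈ 0.6933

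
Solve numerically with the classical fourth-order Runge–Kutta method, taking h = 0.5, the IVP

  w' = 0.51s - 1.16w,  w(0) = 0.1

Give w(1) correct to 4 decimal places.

RK4: k1 = f(s_n, w_n); k2 = f(s_n + h/2, w_n + (h/2)·k1); k3 = f(s_n + h/2, w_n + (h/2)·k2); k4 = f(s_n + h, w_n + h·k3); w_{n+1} = w_n + (h/6)·(k1 + 2k2 + 2k3 + k4).
s=0.000000, w=0.100000:
  k1 = f(0.000000, 0.100000) = -0.116000
  k2 = f(0.250000, 0.071000) = 0.045140
  k3 = f(0.250000, 0.111285) = -0.001591
  k4 = f(0.500000, 0.099205) = 0.139923
  w ← 0.100000 + (0.5/6)·(k1 + 2k2 + 2k3 + k4) = 0.109252
s=0.500000, w=0.109252:
  k1 = f(0.500000, 0.109252) = 0.128268
  k2 = f(0.750000, 0.141319) = 0.218570
  k3 = f(0.750000, 0.163894) = 0.192383
  k4 = f(1.000000, 0.205443) = 0.271686
  w ← 0.109252 + (0.5/6)·(k1 + 2k2 + 2k3 + k4) = 0.211073
w(1) ≈ 0.2111

0.2111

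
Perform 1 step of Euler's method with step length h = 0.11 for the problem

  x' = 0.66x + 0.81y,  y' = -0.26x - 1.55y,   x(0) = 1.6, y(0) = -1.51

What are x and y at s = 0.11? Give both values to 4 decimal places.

1.5816, -1.2983

Euler on (x,y): x_{n+1} = x_n + h·x', y_{n+1} = y_n + h·y'.
0.000000: (1.600000, -1.510000); f=(-0.167100, 1.924500) → (1.581619, -1.298305)
(x(0.11), y(0.11)) ≈ (1.5816, -1.2983)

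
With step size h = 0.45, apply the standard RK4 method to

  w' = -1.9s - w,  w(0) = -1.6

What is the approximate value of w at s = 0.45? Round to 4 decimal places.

-1.1872

RK4: k1 = f(s_n, w_n); k2 = f(s_n + h/2, w_n + (h/2)·k1); k3 = f(s_n + h/2, w_n + (h/2)·k2); k4 = f(s_n + h, w_n + h·k3); w_{n+1} = w_n + (h/6)·(k1 + 2k2 + 2k3 + k4).
s=0.000000, w=-1.600000:
  k1 = f(0.000000, -1.600000) = 1.600000
  k2 = f(0.225000, -1.240000) = 0.812500
  k3 = f(0.225000, -1.417188) = 0.989688
  k4 = f(0.450000, -1.154641) = 0.299641
  w ← -1.600000 + (0.45/6)·(k1 + 2k2 + 2k3 + k4) = -1.187199
w(0.45) ≈ -1.1872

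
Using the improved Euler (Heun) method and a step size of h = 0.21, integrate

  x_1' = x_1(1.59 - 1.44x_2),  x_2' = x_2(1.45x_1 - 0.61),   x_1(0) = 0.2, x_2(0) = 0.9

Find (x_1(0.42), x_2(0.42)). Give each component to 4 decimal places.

Heun on (x_1,x_2): k1 = f(x_n, state_n); k2 = f(x_n + h, state_n + h·k1); state_{n+1} = state_n + (h/2)·(k1 + k2).
0.000000: (0.200000, 0.900000)
  k1 = (0.058800, -0.288000)
  predictor → (0.212348, 0.839520)
  k2 = (0.080924, -0.253615)
  → (0.214671, 0.843130)
0.210000: (0.214671, 0.843130)
  k1 = (0.080693, -0.251866)
  predictor → (0.231617, 0.790239)
  k2 = (0.104704, -0.216649)
  → (0.234138, 0.793936)
(x_1(0.42), x_2(0.42)) ≈ (0.2341, 0.7939)

0.2341, 0.7939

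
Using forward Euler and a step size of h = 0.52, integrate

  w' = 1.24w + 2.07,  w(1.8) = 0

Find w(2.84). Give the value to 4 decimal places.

Euler: w_{n+1} = w_n + h·f(t_n, w_n).
t=1.800000, w=0.000000: f=2.070000 → w ← 0.000000 + 0.52·2.070000 = 1.076400
t=2.320000, w=1.076400: f=3.404736 → w ← 1.076400 + 0.52·3.404736 = 2.846863
w(2.84) ≈ 2.8469

2.8469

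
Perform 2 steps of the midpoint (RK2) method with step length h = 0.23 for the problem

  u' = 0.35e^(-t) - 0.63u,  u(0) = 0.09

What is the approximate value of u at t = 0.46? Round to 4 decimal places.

0.1769

Midpoint: k1 = f(t_n, u_n); k2 = f(t_n + h/2, u_n + (h/2)·k1); u_{n+1} = u_n + h·k2.
t=0.000000, u=0.090000:
  k1 = f(0.000000, 0.090000) = 0.293300
  k2 = f(0.115000, 0.123729) = 0.234029
  u ← 0.090000 + 0.23·0.234029 = 0.143827
t=0.230000, u=0.143827:
  k1 = f(0.230000, 0.143827) = 0.187476
  k2 = f(0.345000, 0.165386) = 0.143684
  u ← 0.143827 + 0.23·0.143684 = 0.176874
u(0.46) ≈ 0.1769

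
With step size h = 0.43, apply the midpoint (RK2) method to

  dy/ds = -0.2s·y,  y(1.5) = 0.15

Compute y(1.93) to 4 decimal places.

0.1293

Midpoint: k1 = f(s_n, y_n); k2 = f(s_n + h/2, y_n + (h/2)·k1); y_{n+1} = y_n + h·k2.
s=1.500000, y=0.150000:
  k1 = f(1.500000, 0.150000) = -0.045000
  k2 = f(1.715000, 0.140325) = -0.048131
  y ← 0.150000 + 0.43·(-0.048131) = 0.129303
y(1.93) ≈ 0.1293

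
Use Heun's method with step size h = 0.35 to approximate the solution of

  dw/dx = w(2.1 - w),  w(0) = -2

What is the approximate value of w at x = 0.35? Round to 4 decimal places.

Heun: k1 = f(x_n, w_n); k2 = f(x_n + h, w_n + h·k1); w_{n+1} = w_n + (h/2)·(k1 + k2).
x=0.000000, w=-2.000000:
  k1 = f(0.000000, -2.000000) = -8.200000
  k2 = f(0.350000, -4.870000) = -33.943900
  w ← -2.000000 + (0.35/2)·(-8.200000 + (-33.943900)) = -9.375182
w(0.35) ≈ -9.3752

-9.3752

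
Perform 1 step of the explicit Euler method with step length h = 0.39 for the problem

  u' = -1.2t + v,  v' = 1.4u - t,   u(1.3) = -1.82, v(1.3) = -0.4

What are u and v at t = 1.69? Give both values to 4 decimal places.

-2.5844, -1.9007

Euler on (u,v): u_{n+1} = u_n + h·u', v_{n+1} = v_n + h·v'.
1.300000: (-1.820000, -0.400000); f=(-1.960000, -3.848000) → (-2.584400, -1.900720)
(u(1.69), v(1.69)) ≈ (-2.5844, -1.9007)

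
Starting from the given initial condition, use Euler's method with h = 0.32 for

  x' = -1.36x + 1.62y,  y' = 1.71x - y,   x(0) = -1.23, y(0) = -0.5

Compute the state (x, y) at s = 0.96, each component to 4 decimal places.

-1.2286, -1.4056

Euler on (x,y): x_{n+1} = x_n + h·x', y_{n+1} = y_n + h·y'.
0.000000: (-1.230000, -0.500000); f=(0.862800, -1.603300) → (-0.953904, -1.013056)
0.320000: (-0.953904, -1.013056); f=(-0.343841, -0.618120) → (-1.063933, -1.210854)
0.640000: (-1.063933, -1.210854); f=(-0.514635, -0.608471) → (-1.228616, -1.405565)
(x(0.96), y(0.96)) ≈ (-1.2286, -1.4056)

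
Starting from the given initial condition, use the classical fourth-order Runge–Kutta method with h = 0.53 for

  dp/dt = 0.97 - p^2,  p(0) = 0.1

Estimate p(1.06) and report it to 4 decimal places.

0.8024

RK4: k1 = f(t_n, p_n); k2 = f(t_n + h/2, p_n + (h/2)·k1); k3 = f(t_n + h/2, p_n + (h/2)·k2); k4 = f(t_n + h, p_n + h·k3); p_{n+1} = p_n + (h/6)·(k1 + 2k2 + 2k3 + k4).
t=0.000000, p=0.100000:
  k1 = f(0.000000, 0.100000) = 0.960000
  k2 = f(0.265000, 0.354400) = 0.844401
  k3 = f(0.265000, 0.323766) = 0.865175
  k4 = f(0.530000, 0.558543) = 0.658030
  p ← 0.100000 + (0.53/6)·(k1 + 2k2 + 2k3 + k4) = 0.544951
t=0.530000, p=0.544951:
  k1 = f(0.530000, 0.544951) = 0.673028
  k2 = f(0.795000, 0.723304) = 0.446832
  k3 = f(0.795000, 0.663362) = 0.529951
  k4 = f(1.060000, 0.825825) = 0.288012
  p ← 0.544951 + (0.53/6)·(k1 + 2k2 + 2k3 + k4) = 0.802408
p(1.06) ≈ 0.8024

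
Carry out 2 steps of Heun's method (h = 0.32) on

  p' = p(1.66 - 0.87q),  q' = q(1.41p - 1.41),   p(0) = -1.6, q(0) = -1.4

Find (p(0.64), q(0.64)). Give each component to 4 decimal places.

Heun on (p,q): k1 = f(x_n, state_n); k2 = f(x_n + h, state_n + h·k1); state_{n+1} = state_n + (h/2)·(k1 + k2).
0.000000: (-1.600000, -1.400000)
  k1 = (-4.604800, 5.132400)
  predictor → (-3.073536, 0.242368)
  k2 = (-4.453983, -1.392086)
  → (-3.049405, -0.801550)
0.320000: (-3.049405, -0.801550)
  k1 = (-7.188510, 4.576578)
  predictor → (-5.349729, 0.662955)
  k2 = (-5.794982, -5.935515)
  → (-5.126764, -1.018980)
(p(0.64), q(0.64)) ≈ (-5.1268, -1.0190)

-5.1268, -1.0190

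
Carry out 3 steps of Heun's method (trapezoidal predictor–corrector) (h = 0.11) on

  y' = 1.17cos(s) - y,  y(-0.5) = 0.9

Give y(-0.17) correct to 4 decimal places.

Heun: k1 = f(s_n, y_n); k2 = f(s_n + h, y_n + h·k1); y_{n+1} = y_n + (h/2)·(k1 + k2).
s=-0.500000, y=0.900000:
  k1 = f(-0.500000, 0.900000) = 0.126772
  k2 = f(-0.390000, 0.913945) = 0.168199
  y ← 0.900000 + (0.11/2)·(0.126772 + 0.168199) = 0.916223
s=-0.390000, y=0.916223:
  k1 = f(-0.390000, 0.916223) = 0.165920
  k2 = f(-0.280000, 0.934475) = 0.189960
  y ← 0.916223 + (0.11/2)·(0.165920 + 0.189960) = 0.935797
s=-0.280000, y=0.935797:
  k1 = f(-0.280000, 0.935797) = 0.188638
  k2 = f(-0.170000, 0.956547) = 0.196587
  y ← 0.935797 + (0.11/2)·(0.188638 + 0.196587) = 0.956984
y(-0.17) ≈ 0.9570

0.9570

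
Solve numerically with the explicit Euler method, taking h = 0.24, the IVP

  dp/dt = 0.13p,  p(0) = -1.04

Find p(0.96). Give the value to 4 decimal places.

Euler: p_{n+1} = p_n + h·f(t_n, p_n).
t=0.000000, p=-1.040000: f=-0.135200 → p ← -1.040000 + 0.24·(-0.135200) = -1.072448
t=0.240000, p=-1.072448: f=-0.139418 → p ← -1.072448 + 0.24·(-0.139418) = -1.105908
t=0.480000, p=-1.105908: f=-0.143768 → p ← -1.105908 + 0.24·(-0.143768) = -1.140413
t=0.720000, p=-1.140413: f=-0.148254 → p ← -1.140413 + 0.24·(-0.148254) = -1.175994
p(0.96) ≈ -1.1760

-1.1760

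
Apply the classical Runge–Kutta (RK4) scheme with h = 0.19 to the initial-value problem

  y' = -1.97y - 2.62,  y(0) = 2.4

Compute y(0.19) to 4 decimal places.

1.2356

RK4: k1 = f(s_n, y_n); k2 = f(s_n + h/2, y_n + (h/2)·k1); k3 = f(s_n + h/2, y_n + (h/2)·k2); k4 = f(s_n + h, y_n + h·k3); y_{n+1} = y_n + (h/6)·(k1 + 2k2 + 2k3 + k4).
s=0.000000, y=2.400000:
  k1 = f(0.000000, 2.400000) = -7.348000
  k2 = f(0.095000, 1.701940) = -5.972822
  k3 = f(0.095000, 1.832582) = -6.230186
  k4 = f(0.190000, 1.216265) = -5.016041
  y ← 2.400000 + (0.19/6)·(k1 + 2k2 + 2k3 + k4) = 1.235615
y(0.19) ≈ 1.2356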